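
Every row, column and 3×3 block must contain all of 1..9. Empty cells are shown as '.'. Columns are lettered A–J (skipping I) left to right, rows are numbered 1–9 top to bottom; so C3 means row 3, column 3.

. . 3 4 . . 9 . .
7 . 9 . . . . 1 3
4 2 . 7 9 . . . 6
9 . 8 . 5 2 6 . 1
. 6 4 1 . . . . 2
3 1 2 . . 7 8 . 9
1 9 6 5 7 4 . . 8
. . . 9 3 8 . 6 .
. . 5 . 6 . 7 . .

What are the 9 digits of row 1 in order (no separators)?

683415927

C3 = 1: row 3 has {2,4,6,7,9}; col 3 has {2,3,4,5,6,8,9}; box has {2,3,4,7,9} → only 1 remains.
G3 = 5: row 3 has {1,2,4,6,7,9}; col 7 has {6,7,8,9}; box has {1,3,6,9} → only 5 remains.
H3 = 8: row 3 has {1,2,4,5,6,7,9}; col 8 has {1,6}; box has {1,3,5,6,9} → only 8 remains.
B4 = 7: row 4 has {1,2,5,6,8,9}; col 2 has {1,2,6,9}; box has {1,2,3,4,6,8,9} → only 7 remains.
D4 = 3: row 4 has {1,2,5,6,7,8,9}; col 4 has {1,4,5,7,9}; box has {1,2,5,7} → only 3 remains.
H4 = 4: row 4 has {1,2,3,5,6,7,8,9}; col 8 has {1,6,8}; box has {1,2,6,8,9} → only 4 remains.
A5 = 5: row 5 has {1,2,4,6}; col 1 has {1,3,4,7,9}; box has {1,2,3,4,6,7,8,9} → only 5 remains.
E5 = 8: row 5 has {1,2,4,5,6}; col 5 has {3,5,6,7,9}; box has {1,2,3,5,7} → only 8 remains.
F5 = 9: row 5 has {1,2,4,5,6,8}; col 6 has {2,4,7,8}; box has {1,2,3,5,7,8} → only 9 remains.
G5 = 3: row 5 has {1,2,4,5,6,8,9}; col 7 has {5,6,7,8,9}; box has {1,2,4,6,8,9} → only 3 remains.
H5 = 7: row 5 has {1,2,3,4,5,6,8,9}; col 8 has {1,4,6,8}; box has {1,2,3,4,6,8,9} → only 7 remains.
D6 = 6: row 6 has {1,2,3,7,8,9}; col 4 has {1,3,4,5,7,9}; box has {1,2,3,5,7,8,9} → only 6 remains.
E6 = 4: row 6 has {1,2,3,6,7,8,9}; col 5 has {3,5,6,7,8,9}; box has {1,2,3,5,6,7,8,9} → only 4 remains.
H6 = 5: row 6 has {1,2,3,4,6,7,8,9}; col 8 has {1,4,6,7,8}; box has {1,2,3,4,6,7,8,9} → only 5 remains.
G7 = 2: row 7 has {1,4,5,6,7,8,9}; col 7 has {3,5,6,7,8,9}; box has {6,7,8} → only 2 remains.
H7 = 3: row 7 has {1,2,4,5,6,7,8,9}; col 8 has {1,4,5,6,7,8}; box has {2,6,7,8} → only 3 remains.
A8 = 2: row 8 has {3,6,8,9}; col 1 has {1,3,4,5,7,9}; box has {1,5,6,9} → only 2 remains.
B8 = 4: row 8 has {2,3,6,8,9}; col 2 has {1,2,6,7,9}; box has {1,2,5,6,9} → only 4 remains.
C8 = 7: row 8 has {2,3,4,6,8,9}; col 3 has {1,2,3,4,5,6,8,9}; box has {1,2,4,5,6,9} → only 7 remains.
G8 = 1: row 8 has {2,3,4,6,7,8,9}; col 7 has {2,3,5,6,7,8,9}; box has {2,3,6,7,8} → only 1 remains.
J8 = 5: row 8 has {1,2,3,4,6,7,8,9}; col 9 has {1,2,3,6,8,9}; box has {1,2,3,6,7,8} → only 5 remains.
A9 = 8: row 9 has {5,6,7}; col 1 has {1,2,3,4,5,7,9}; box has {1,2,4,5,6,7,9} → only 8 remains.
B9 = 3: row 9 has {5,6,7,8}; col 2 has {1,2,4,6,7,9}; box has {1,2,4,5,6,7,8,9} → only 3 remains.
D9 = 2: row 9 has {3,5,6,7,8}; col 4 has {1,3,4,5,6,7,9}; box has {3,4,5,6,7,8,9} → only 2 remains.
F9 = 1: row 9 has {2,3,5,6,7,8}; col 6 has {2,4,7,8,9}; box has {2,3,4,5,6,7,8,9} → only 1 remains.
H9 = 9: row 9 has {1,2,3,5,6,7,8}; col 8 has {1,3,4,5,6,7,8}; box has {1,2,3,5,6,7,8} → only 9 remains.
J9 = 4: row 9 has {1,2,3,5,6,7,8,9}; col 9 has {1,2,3,5,6,8,9}; box has {1,2,3,5,6,7,8,9} → only 4 remains.
A1 = 6: row 1 has {3,4,9}; col 1 has {1,2,3,4,5,7,8,9}; box has {1,2,3,4,7,9} → only 6 remains.
F1 = 5: row 1 has {3,4,6,9}; col 6 has {1,2,4,7,8,9}; box has {4,7,9} → only 5 remains.
H1 = 2: row 1 has {3,4,5,6,9}; col 8 has {1,3,4,5,6,7,8,9}; box has {1,3,5,6,8,9} → only 2 remains.
J1 = 7: row 1 has {2,3,4,5,6,9}; col 9 has {1,2,3,4,5,6,8,9}; box has {1,2,3,5,6,8,9} → only 7 remains.
D2 = 8: row 2 has {1,3,7,9}; col 4 has {1,2,3,4,5,6,7,9}; box has {4,5,7,9} → only 8 remains.
E2 = 2: row 2 has {1,3,7,8,9}; col 5 has {3,4,5,6,7,8,9}; box has {4,5,7,8,9} → only 2 remains.
F2 = 6: row 2 has {1,2,3,7,8,9}; col 6 has {1,2,4,5,7,8,9}; box has {2,4,5,7,8,9} → only 6 remains.
G2 = 4: row 2 has {1,2,3,6,7,8,9}; col 7 has {1,2,3,5,6,7,8,9}; box has {1,2,3,5,6,7,8,9} → only 4 remains.
F3 = 3: row 3 has {1,2,4,5,6,7,8,9}; col 6 has {1,2,4,5,6,7,8,9}; box has {2,4,5,6,7,8,9} → only 3 remains.
B1 = 8: row 1 has {2,3,4,5,6,7,9}; col 2 has {1,2,3,4,6,7,9}; box has {1,2,3,4,6,7,9} → only 8 remains.
E1 = 1: row 1 has {2,3,4,5,6,7,8,9}; col 5 has {2,3,4,5,6,7,8,9}; box has {2,3,4,5,6,7,8,9} → only 1 remains.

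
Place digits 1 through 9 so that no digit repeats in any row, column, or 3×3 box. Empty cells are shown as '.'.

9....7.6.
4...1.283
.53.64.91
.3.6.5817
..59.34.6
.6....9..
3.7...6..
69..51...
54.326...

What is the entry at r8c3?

2

r1c7 = 5: row 1 has {6,7,9}; col 7 has {2,4,6,8,9}; box has {1,2,3,6,8,9} → only 5 remains.
r1c9 = 4: row 1 has {5,6,7,9}; col 9 has {1,3,6,7}; box has {1,2,3,5,6,8,9} → only 4 remains.
r2c2 = 7: row 2 has {1,2,3,4,8}; col 2 has {3,4,5,6,9}; box has {3,4,5,9} → only 7 remains.
r2c3 = 6: row 2 has {1,2,3,4,7,8}; col 3 has {3,5,7}; box has {3,4,5,7,9} → only 6 remains.
r2c4 = 5: row 2 has {1,2,3,4,6,7,8}; col 4 has {3,6,9}; box has {1,4,6,7} → only 5 remains.
r2c6 = 9: row 2 has {1,2,3,4,5,6,7,8}; col 6 has {1,3,4,5,6,7}; box has {1,4,5,6,7} → only 9 remains.
r3c7 = 7: row 3 has {1,3,4,5,6,9}; col 7 has {2,4,5,6,8,9}; box has {1,2,3,4,5,6,8,9} → only 7 remains.
r4c1 = 2: row 4 has {1,3,5,6,7,8}; col 1 has {3,4,5,6,9}; box has {3,5,6} → only 2 remains.
r4c5 = 4: row 4 has {1,2,3,5,6,7,8}; col 5 has {1,2,5,6}; box has {3,5,6,9} → only 4 remains.
r5c8 = 2: row 5 has {3,4,5,6,9}; col 8 has {1,6,8,9}; box has {1,4,6,7,8,9} → only 2 remains.
r6c9 = 5: row 6 has {6,9}; col 9 has {1,3,4,6,7}; box has {1,2,4,6,7,8,9} → only 5 remains.
r7c6 = 8: row 7 has {3,6,7}; col 6 has {1,3,4,5,6,7,9}; box has {1,2,3,5,6} → only 8 remains.
r8c7 = 3: row 8 has {1,5,6,9}; col 7 has {2,4,5,6,7,8,9}; box has {6} → only 3 remains.
r9c7 = 1: row 9 has {2,3,4,5,6}; col 7 has {2,3,4,5,6,7,8,9}; box has {3,6} → only 1 remains.
r9c8 = 7: row 9 has {1,2,3,4,5,6}; col 8 has {1,2,6,8,9}; box has {1,3,6} → only 7 remains.
r3c1 = 8: row 3 has {1,3,4,5,6,7,9}; col 1 has {2,3,4,5,6,9}; box has {3,4,5,6,7,9} → only 8 remains.
r3c4 = 2: row 3 has {1,3,4,5,6,7,8,9}; col 4 has {3,5,6,9}; box has {1,4,5,6,7,9} → only 2 remains.
r4c3 = 9: row 4 has {1,2,3,4,5,6,7,8}; col 3 has {3,5,6,7}; box has {2,3,5,6} → only 9 remains.
r6c6 = 2: row 6 has {5,6,9}; col 6 has {1,3,4,5,6,7,8,9}; box has {3,4,5,6,9} → only 2 remains.
r6c8 = 3: row 6 has {2,5,6,9}; col 8 has {1,2,6,7,8,9}; box has {1,2,4,5,6,7,8,9} → only 3 remains.
r7c4 = 4: row 7 has {3,6,7,8}; col 4 has {2,3,5,6,9}; box has {1,2,3,5,6,8} → only 4 remains.
r7c5 = 9: row 7 has {3,4,6,7,8}; col 5 has {1,2,4,5,6}; box has {1,2,3,4,5,6,8} → only 9 remains.
r7c8 = 5: row 7 has {3,4,6,7,8,9}; col 8 has {1,2,3,6,7,8,9}; box has {1,3,6,7} → only 5 remains.
r7c9 = 2: row 7 has {3,4,5,6,7,8,9}; col 9 has {1,3,4,5,6,7}; box has {1,3,5,6,7} → only 2 remains.
r8c4 = 7: row 8 has {1,3,5,6,9}; col 4 has {2,3,4,5,6,9}; box has {1,2,3,4,5,6,8,9} → only 7 remains.
r8c8 = 4: row 8 has {1,3,5,6,7,9}; col 8 has {1,2,3,5,6,7,8,9}; box has {1,2,3,5,6,7} → only 4 remains.
r8c9 = 8: row 8 has {1,3,4,5,6,7,9}; col 9 has {1,2,3,4,5,6,7}; box has {1,2,3,4,5,6,7} → only 8 remains.
r9c3 = 8: row 9 has {1,2,3,4,5,6,7}; col 3 has {3,5,6,7,9}; box has {3,4,5,6,7,9} → only 8 remains.
r9c9 = 9: row 9 has {1,2,3,4,5,6,7,8}; col 9 has {1,2,3,4,5,6,7,8}; box has {1,2,3,4,5,6,7,8} → only 9 remains.
r1c4 = 8: row 1 has {4,5,6,7,9}; col 4 has {2,3,4,5,6,7,9}; box has {1,2,4,5,6,7,9} → only 8 remains.
r1c5 = 3: row 1 has {4,5,6,7,8,9}; col 5 has {1,2,4,5,6,9}; box has {1,2,4,5,6,7,8,9} → only 3 remains.
r6c4 = 1: row 6 has {2,3,5,6,9}; col 4 has {2,3,4,5,6,7,8,9}; box has {2,3,4,5,6,9} → only 1 remains.
r7c2 = 1: row 7 has {2,3,4,5,6,7,8,9}; col 2 has {3,4,5,6,7,9}; box has {3,4,5,6,7,8,9} → only 1 remains.
r8c3 = 2: row 8 has {1,3,4,5,6,7,8,9}; col 3 has {3,5,6,7,8,9}; box has {1,3,4,5,6,7,8,9} → only 2 remains.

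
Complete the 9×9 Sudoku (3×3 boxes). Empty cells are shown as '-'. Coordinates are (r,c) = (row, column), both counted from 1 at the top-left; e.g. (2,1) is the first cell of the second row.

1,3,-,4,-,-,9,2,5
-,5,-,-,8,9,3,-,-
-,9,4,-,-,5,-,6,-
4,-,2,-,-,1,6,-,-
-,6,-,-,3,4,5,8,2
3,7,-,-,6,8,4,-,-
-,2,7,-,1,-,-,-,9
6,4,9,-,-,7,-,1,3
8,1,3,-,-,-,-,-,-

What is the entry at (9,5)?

4

(1,5) = 7: row 1 has {1,2,3,4,5,9}; col 5 has {1,3,6,8}; box has {4,5,8,9} → only 7 remains.
(1,6) = 6: row 1 has {1,2,3,4,5,7,9}; col 6 has {1,4,5,7,8,9}; box has {4,5,7,8,9} → only 6 remains.
(2,3) = 6: row 2 has {3,5,8,9}; col 3 has {2,3,4,7,9}; box has {1,3,4,5,9} → only 6 remains.
(3,5) = 2: row 3 has {4,5,6,9}; col 5 has {1,3,6,7,8}; box has {4,5,6,7,8,9} → only 2 remains.
(4,2) = 8: row 4 has {1,2,4,6}; col 2 has {1,2,3,4,5,6,7,9}; box has {2,3,4,6,7} → only 8 remains.
(4,9) = 7: row 4 has {1,2,4,6,8}; col 9 has {2,3,5,9}; box has {2,4,5,6,8} → only 7 remains.
(5,1) = 9: row 5 has {2,3,4,5,6,8}; col 1 has {1,3,4,6,8}; box has {2,3,4,6,7,8} → only 9 remains.
(5,3) = 1: row 5 has {2,3,4,5,6,8,9}; col 3 has {2,3,4,6,7,9}; box has {2,3,4,6,7,8,9} → only 1 remains.
(5,4) = 7: row 5 has {1,2,3,4,5,6,8,9}; col 4 has {4}; box has {1,3,4,6,8} → only 7 remains.
(6,3) = 5: row 6 has {3,4,6,7,8}; col 3 has {1,2,3,4,6,7,9}; box has {1,2,3,4,6,7,8,9} → only 5 remains.
(6,8) = 9: row 6 has {3,4,5,6,7,8}; col 8 has {1,2,6,8}; box has {2,4,5,6,7,8} → only 9 remains.
(6,9) = 1: row 6 has {3,4,5,6,7,8,9}; col 9 has {2,3,5,7,9}; box has {2,4,5,6,7,8,9} → only 1 remains.
(7,1) = 5: row 7 has {1,2,7,9}; col 1 has {1,3,4,6,8,9}; box has {1,2,3,4,6,7,8,9} → only 5 remains.
(7,6) = 3: row 7 has {1,2,5,7,9}; col 6 has {1,4,5,6,7,8,9}; box has {1,7} → only 3 remains.
(7,7) = 8: row 7 has {1,2,3,5,7,9}; col 7 has {3,4,5,6,9}; box has {1,3,9} → only 8 remains.
(7,8) = 4: row 7 has {1,2,3,5,7,8,9}; col 8 has {1,2,6,8,9}; box has {1,3,8,9} → only 4 remains.
(8,5) = 5: row 8 has {1,3,4,6,7,9}; col 5 has {1,2,3,6,7,8}; box has {1,3,7} → only 5 remains.
(8,7) = 2: row 8 has {1,3,4,5,6,7,9}; col 7 has {3,4,5,6,8,9}; box has {1,3,4,8,9} → only 2 remains.
(9,6) = 2: row 9 has {1,3,8}; col 6 has {1,3,4,5,6,7,8,9}; box has {1,3,5,7} → only 2 remains.
(9,7) = 7: row 9 has {1,2,3,8}; col 7 has {2,3,4,5,6,8,9}; box has {1,2,3,4,8,9} → only 7 remains.
(9,8) = 5: row 9 has {1,2,3,7,8}; col 8 has {1,2,4,6,8,9}; box has {1,2,3,4,7,8,9} → only 5 remains.
(9,9) = 6: row 9 has {1,2,3,5,7,8}; col 9 has {1,2,3,5,7,9}; box has {1,2,3,4,5,7,8,9} → only 6 remains.
(1,3) = 8: row 1 has {1,2,3,4,5,6,7,9}; col 3 has {1,2,3,4,5,6,7,9}; box has {1,3,4,5,6,9} → only 8 remains.
(2,4) = 1: row 2 has {3,5,6,8,9}; col 4 has {4,7}; box has {2,4,5,6,7,8,9} → only 1 remains.
(2,8) = 7: row 2 has {1,3,5,6,8,9}; col 8 has {1,2,4,5,6,8,9}; box has {2,3,5,6,9} → only 7 remains.
(2,9) = 4: row 2 has {1,3,5,6,7,8,9}; col 9 has {1,2,3,5,6,7,9}; box has {2,3,5,6,7,9} → only 4 remains.
(3,1) = 7: row 3 has {2,4,5,6,9}; col 1 has {1,3,4,5,6,8,9}; box has {1,3,4,5,6,8,9} → only 7 remains.
(3,4) = 3: row 3 has {2,4,5,6,7,9}; col 4 has {1,4,7}; box has {1,2,4,5,6,7,8,9} → only 3 remains.
(3,7) = 1: row 3 has {2,3,4,5,6,7,9}; col 7 has {2,3,4,5,6,7,8,9}; box has {2,3,4,5,6,7,9} → only 1 remains.
(3,9) = 8: row 3 has {1,2,3,4,5,6,7,9}; col 9 has {1,2,3,4,5,6,7,9}; box has {1,2,3,4,5,6,7,9} → only 8 remains.
(4,5) = 9: row 4 has {1,2,4,6,7,8}; col 5 has {1,2,3,5,6,7,8}; box has {1,3,4,6,7,8} → only 9 remains.
(4,8) = 3: row 4 has {1,2,4,6,7,8,9}; col 8 has {1,2,4,5,6,7,8,9}; box has {1,2,4,5,6,7,8,9} → only 3 remains.
(6,4) = 2: row 6 has {1,3,4,5,6,7,8,9}; col 4 has {1,3,4,7}; box has {1,3,4,6,7,8,9} → only 2 remains.
(7,4) = 6: row 7 has {1,2,3,4,5,7,8,9}; col 4 has {1,2,3,4,7}; box has {1,2,3,5,7} → only 6 remains.
(8,4) = 8: row 8 has {1,2,3,4,5,6,7,9}; col 4 has {1,2,3,4,6,7}; box has {1,2,3,5,6,7} → only 8 remains.
(9,4) = 9: row 9 has {1,2,3,5,6,7,8}; col 4 has {1,2,3,4,6,7,8}; box has {1,2,3,5,6,7,8} → only 9 remains.
(9,5) = 4: row 9 has {1,2,3,5,6,7,8,9}; col 5 has {1,2,3,5,6,7,8,9}; box has {1,2,3,5,6,7,8,9} → only 4 remains.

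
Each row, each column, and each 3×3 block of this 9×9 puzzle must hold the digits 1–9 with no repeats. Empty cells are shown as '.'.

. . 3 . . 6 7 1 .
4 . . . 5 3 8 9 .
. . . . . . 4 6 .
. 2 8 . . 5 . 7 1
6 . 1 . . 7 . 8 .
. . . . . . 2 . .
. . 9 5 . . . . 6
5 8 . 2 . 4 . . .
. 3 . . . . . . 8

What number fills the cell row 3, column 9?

3

row 2, column 9 = 2 (sole candidate).
row 8, column 8 = 3 (sole candidate).
row 1, column 9 = 5 (sole candidate).
row 3, column 9 = 3: row 3 has {4,6}; col 9 has {1,2,5,6,8}; box has {1,2,4,5,6,7,8,9} → only 3 remains.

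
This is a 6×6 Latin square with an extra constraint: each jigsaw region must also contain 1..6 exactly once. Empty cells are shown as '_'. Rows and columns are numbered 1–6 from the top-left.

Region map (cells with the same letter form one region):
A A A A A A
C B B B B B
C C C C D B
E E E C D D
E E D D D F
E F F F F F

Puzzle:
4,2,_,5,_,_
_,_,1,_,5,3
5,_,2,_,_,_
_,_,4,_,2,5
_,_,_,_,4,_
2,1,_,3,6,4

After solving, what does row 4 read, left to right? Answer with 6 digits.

R2C1 = 6: row 2 has {1,3,5}; col 1 has {2,4,5}; region has {2,5} → only 6 remains.
R2C2 = 4: row 2 has {1,3,5,6}; col 2 has {1,2}; region has {1,3,5} → only 4 remains.
R2C4 = 2: row 2 has {1,3,4,5,6}; col 4 has {3,5}; region has {1,3,4,5} → only 2 remains.
R3C2 = 3: row 3 has {2,5}; col 2 has {1,2,4}; region has {2,5,6} → only 3 remains.
R3C5 = 1: row 3 has {2,3,5}; col 5 has {2,4,5,6}; region has {2,4,5} → only 1 remains.
R3C6 = 6: row 3 has {1,2,3,5}; col 6 has {3,4,5}; region has {1,2,3,4,5} → only 6 remains.
R4C2 = 6: row 4 has {2,4,5}; col 2 has {1,2,3,4}; region has {2,4} → only 6 remains.
R4C4 = 1: row 4 has {2,4,5,6}; col 4 has {2,3,5}; region has {2,3,5,6} → only 1 remains.
R5C2 = 5: row 5 has {4}; col 2 has {1,2,3,4,6}; region has {2,4,6} → only 5 remains.
R5C4 = 6: row 5 has {4,5}; col 4 has {1,2,3,5}; region has {1,2,4,5} → only 6 remains.
R5C6 = 2: row 5 has {4,5,6}; col 6 has {3,4,5,6}; region has {1,3,4,6} → only 2 remains.
R6C3 = 5: row 6 has {1,2,3,4,6}; col 3 has {1,2,4}; region has {1,2,3,4,6} → only 5 remains.
R1C5 = 3: row 1 has {2,4,5}; col 5 has {1,2,4,5,6}; region has {2,4,5} → only 3 remains.
R1C6 = 1: row 1 has {2,3,4,5}; col 6 has {2,3,4,5,6}; region has {2,3,4,5} → only 1 remains.
R3C4 = 4: row 3 has {1,2,3,5,6}; col 4 has {1,2,3,5,6}; region has {1,2,3,5,6} → only 4 remains.
R4C1 = 3: row 4 has {1,2,4,5,6}; col 1 has {2,4,5,6}; region has {2,4,5,6} → only 3 remains.

364125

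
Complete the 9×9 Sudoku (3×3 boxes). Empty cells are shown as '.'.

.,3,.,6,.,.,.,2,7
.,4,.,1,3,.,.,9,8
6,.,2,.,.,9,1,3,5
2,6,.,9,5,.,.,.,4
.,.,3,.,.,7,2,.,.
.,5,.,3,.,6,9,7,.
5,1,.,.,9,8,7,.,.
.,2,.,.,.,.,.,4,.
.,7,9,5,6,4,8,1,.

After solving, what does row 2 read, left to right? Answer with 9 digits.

r1c6 = 5: row 1 has {2,3,6,7}; col 6 has {4,6,7,8,9}; box has {1,3,6,9} → only 5 remains.
r1c7 = 4: row 1 has {2,3,5,6,7}; col 7 has {1,2,7,8,9}; box has {1,2,3,5,7,8,9} → only 4 remains.
r2c1 = 7: row 2 has {1,3,4,8,9}; col 1 has {2,5,6}; box has {2,3,4,6} → only 7 remains.
r2c3 = 5: row 2 has {1,3,4,7,8,9}; col 3 has {2,3,9}; box has {2,3,4,6,7} → only 5 remains.
r2c6 = 2: row 2 has {1,3,4,5,7,8,9}; col 6 has {4,5,6,7,8,9}; box has {1,3,5,6,9} → only 2 remains.
r2c7 = 6: row 2 has {1,2,3,4,5,7,8,9}; col 7 has {1,2,4,7,8,9}; box has {1,2,3,4,5,7,8,9} → only 6 remains.

745132698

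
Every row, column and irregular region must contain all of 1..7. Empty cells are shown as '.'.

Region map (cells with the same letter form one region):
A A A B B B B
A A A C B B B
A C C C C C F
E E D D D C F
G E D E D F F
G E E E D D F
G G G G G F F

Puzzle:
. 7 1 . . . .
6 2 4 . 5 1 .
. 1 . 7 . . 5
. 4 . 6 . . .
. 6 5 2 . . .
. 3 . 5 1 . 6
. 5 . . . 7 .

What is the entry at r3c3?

2

r2c4 = 3: row 2 has {1,2,4,5,6}; col 4 has {2,5,6,7}; region has {1,7} → only 3 remains.
r2c7 = 7: row 2 has {1,2,3,4,5,6}; col 7 has {5,6}; region has {1,5} → only 7 remains.
r3c1 = 3: row 3 has {1,5,7}; col 1 has {6}; region has {1,2,4,6,7} → only 3 remains.
r6c3 = 7: row 6 has {1,3,5,6}; col 3 has {1,4,5}; region has {2,3,4,5,6} → only 7 remains.
r1c1 = 5: row 1 has {1,7}; col 1 has {3,6}; region has {1,2,3,4,6,7} → only 5 remains.
r1c4 = 4: row 1 has {1,5,7}; col 4 has {2,3,5,6,7}; region has {1,5,7} → only 4 remains.
r4c1 = 1: row 4 has {4,6}; col 1 has {3,5,6}; region has {2,3,4,5,6,7} → only 1 remains.
r7c4 = 1: row 7 has {5,7}; col 4 has {2,3,4,5,6,7}; region has {5} → only 1 remains.
r4c6 = 5: in row 4, 5 can only go here (every other open cell in that row sees a 5).
r4c5 = 7: in row 4, 7 can only go here (every other open cell in that row sees a 7).
r5c7 = 1: in row 5, 1 can only go here (every other open cell in that row sees a 1).
r5c1 = 7: in row 5, 7 can only go here (every other open cell in that row sees a 7).
r7c7 = 4: in column 7, 4 can only go here (every other open cell in that column sees a 4).
r5c6 = 3: row 5 has {1,2,5,6,7}; col 6 has {1,5,7}; region has {1,4,5,6,7} → only 3 remains.
r7c1 = 2: row 7 has {1,4,5,7}; col 1 has {1,3,5,6,7}; region has {1,5,7} → only 2 remains.
r4c7 = 2: row 4 has {1,4,5,6,7}; col 7 has {1,4,5,6,7}; region has {1,3,4,5,6,7} → only 2 remains.
r5c5 = 4: row 5 has {1,2,3,5,6,7}; col 5 has {1,5,7}; region has {1,5,6,7} → only 4 remains.
r6c1 = 4: row 6 has {1,3,5,6,7}; col 1 has {1,2,3,5,6,7}; region has {1,2,5,7} → only 4 remains.
r6c6 = 2: row 6 has {1,3,4,5,6,7}; col 6 has {1,3,5,7}; region has {1,4,5,6,7} → only 2 remains.
r1c6 = 6: row 1 has {1,4,5,7}; col 6 has {1,2,3,5,7}; region has {1,4,5,7} → only 6 remains.
r1c7 = 3: row 1 has {1,4,5,6,7}; col 7 has {1,2,4,5,6,7}; region has {1,4,5,6,7} → only 3 remains.
r3c6 = 4: row 3 has {1,3,5,7}; col 6 has {1,2,3,5,6,7}; region has {1,3,5,7} → only 4 remains.
r4c3 = 3: row 4 has {1,2,4,5,6,7}; col 3 has {1,4,5,7}; region has {1,2,4,5,6,7} → only 3 remains.
r7c3 = 6: row 7 has {1,2,4,5,7}; col 3 has {1,3,4,5,7}; region has {1,2,4,5,7} → only 6 remains.
r7c5 = 3: row 7 has {1,2,4,5,6,7}; col 5 has {1,4,5,7}; region has {1,2,4,5,6,7} → only 3 remains.
r1c5 = 2: row 1 has {1,3,4,5,6,7}; col 5 has {1,3,4,5,7}; region has {1,3,4,5,6,7} → only 2 remains.
r3c3 = 2: row 3 has {1,3,4,5,7}; col 3 has {1,3,4,5,6,7}; region has {1,3,4,5,7} → only 2 remains.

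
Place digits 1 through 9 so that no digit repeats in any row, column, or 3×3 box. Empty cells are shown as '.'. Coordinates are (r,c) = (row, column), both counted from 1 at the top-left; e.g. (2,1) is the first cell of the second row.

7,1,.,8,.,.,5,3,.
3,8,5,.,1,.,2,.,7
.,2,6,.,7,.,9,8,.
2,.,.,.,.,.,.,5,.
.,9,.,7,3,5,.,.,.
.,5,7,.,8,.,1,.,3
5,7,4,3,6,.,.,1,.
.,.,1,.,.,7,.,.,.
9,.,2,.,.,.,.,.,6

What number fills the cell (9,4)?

1

(1,3) = 9: row 1 has {1,3,5,7,8}; col 3 has {1,2,4,5,6,7}; box has {1,2,3,5,6,7,8} → only 9 remains.
(1,9) = 4: row 1 has {1,3,5,7,8,9}; col 9 has {3,6,7}; box has {2,3,5,7,8,9} → only 4 remains.
(2,8) = 6: row 2 has {1,2,3,5,7,8}; col 8 has {1,3,5,8}; box has {2,3,4,5,7,8,9} → only 6 remains.
(3,1) = 4: row 3 has {2,6,7,8,9}; col 1 has {2,3,5,7,9}; box has {1,2,3,5,6,7,8,9} → only 4 remains.
(3,4) = 5: row 3 has {2,4,6,7,8,9}; col 4 has {3,7,8}; box has {1,7,8} → only 5 remains.
(3,6) = 3: row 3 has {2,4,5,6,7,8,9}; col 6 has {5,7}; box has {1,5,7,8} → only 3 remains.
(3,9) = 1: row 3 has {2,3,4,5,6,7,8,9}; col 9 has {3,4,6,7}; box has {2,3,4,5,6,7,8,9} → only 1 remains.
(5,3) = 8: row 5 has {3,5,7,9}; col 3 has {1,2,4,5,6,7,9}; box has {2,5,7,9} → only 8 remains.
(5,9) = 2: row 5 has {3,5,7,8,9}; col 9 has {1,3,4,6,7}; box has {1,3,5} → only 2 remains.
(6,1) = 6: row 6 has {1,3,5,7,8}; col 1 has {2,3,4,5,7,9}; box has {2,5,7,8,9} → only 6 remains.
(7,7) = 8: row 7 has {1,3,4,5,6,7}; col 7 has {1,2,5,9}; box has {1,6} → only 8 remains.
(7,9) = 9: row 7 has {1,3,4,5,6,7,8}; col 9 has {1,2,3,4,6,7}; box has {1,6,8} → only 9 remains.
(8,1) = 8: row 8 has {1,7}; col 1 has {2,3,4,5,6,7,9}; box has {1,2,4,5,7,9} → only 8 remains.
(8,9) = 5: row 8 has {1,7,8}; col 9 has {1,2,3,4,6,7,9}; box has {1,6,8,9} → only 5 remains.
(9,2) = 3: row 9 has {2,6,9}; col 2 has {1,2,5,7,8,9}; box has {1,2,4,5,7,8,9} → only 3 remains.
(1,5) = 2: row 1 has {1,3,4,5,7,8,9}; col 5 has {1,3,6,7,8}; box has {1,3,5,7,8} → only 2 remains.
(1,6) = 6: row 1 has {1,2,3,4,5,7,8,9}; col 6 has {3,5,7}; box has {1,2,3,5,7,8} → only 6 remains.
(4,2) = 4: row 4 has {2,5}; col 2 has {1,2,3,5,7,8,9}; box has {2,5,6,7,8,9} → only 4 remains.
(4,3) = 3: row 4 has {2,4,5}; col 3 has {1,2,4,5,6,7,8,9}; box has {2,4,5,6,7,8,9} → only 3 remains.
(4,5) = 9: row 4 has {2,3,4,5}; col 5 has {1,2,3,6,7,8}; box has {3,5,7,8} → only 9 remains.
(4,6) = 1: row 4 has {2,3,4,5,9}; col 6 has {3,5,6,7}; box has {3,5,7,8,9} → only 1 remains.
(4,9) = 8: row 4 has {1,2,3,4,5,9}; col 9 has {1,2,3,4,5,6,7,9}; box has {1,2,3,5} → only 8 remains.
(5,1) = 1: row 5 has {2,3,5,7,8,9}; col 1 has {2,3,4,5,6,7,8,9}; box has {2,3,4,5,6,7,8,9} → only 1 remains.
(5,8) = 4: row 5 has {1,2,3,5,7,8,9}; col 8 has {1,3,5,6,8}; box has {1,2,3,5,8} → only 4 remains.
(6,8) = 9: row 6 has {1,3,5,6,7,8}; col 8 has {1,3,4,5,6,8}; box has {1,2,3,4,5,8} → only 9 remains.
(7,6) = 2: row 7 has {1,3,4,5,6,7,8,9}; col 6 has {1,3,5,6,7}; box has {3,6,7} → only 2 remains.
(8,2) = 6: row 8 has {1,5,7,8}; col 2 has {1,2,3,4,5,7,8,9}; box has {1,2,3,4,5,7,8,9} → only 6 remains.
(8,5) = 4: row 8 has {1,5,6,7,8}; col 5 has {1,2,3,6,7,8,9}; box has {2,3,6,7} → only 4 remains.
(8,7) = 3: row 8 has {1,4,5,6,7,8}; col 7 has {1,2,5,8,9}; box has {1,5,6,8,9} → only 3 remains.
(8,8) = 2: row 8 has {1,3,4,5,6,7,8}; col 8 has {1,3,4,5,6,8,9}; box has {1,3,5,6,8,9} → only 2 remains.
(9,4) = 1: row 9 has {2,3,6,9}; col 4 has {3,5,7,8}; box has {2,3,4,6,7} → only 1 remains.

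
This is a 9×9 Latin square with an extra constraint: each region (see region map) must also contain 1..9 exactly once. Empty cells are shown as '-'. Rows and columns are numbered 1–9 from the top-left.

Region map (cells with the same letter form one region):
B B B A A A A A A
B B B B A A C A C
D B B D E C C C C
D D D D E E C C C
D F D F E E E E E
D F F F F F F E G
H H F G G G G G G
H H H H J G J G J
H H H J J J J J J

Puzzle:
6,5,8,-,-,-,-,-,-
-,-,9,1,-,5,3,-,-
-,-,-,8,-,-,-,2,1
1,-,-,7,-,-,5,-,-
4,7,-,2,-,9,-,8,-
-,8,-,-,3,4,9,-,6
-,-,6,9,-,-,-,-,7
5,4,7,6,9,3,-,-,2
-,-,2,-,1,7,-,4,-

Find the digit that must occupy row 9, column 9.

row 2, column 2 = 2: row 2 has {1,3,5,9}; col 2 has {4,5,7,8}; region has {1,5,6,8,9} → only 2 remains.
row 3, column 2 = 3: row 3 has {1,2,8}; col 2 has {2,4,5,7,8}; region has {1,2,5,6,8,9} → only 3 remains.
row 3, column 3 = 4: row 3 has {1,2,3,8}; col 3 has {2,6,7,8,9}; region has {1,2,3,5,6,8,9} → only 4 remains.
row 3, column 6 = 6: row 3 has {1,2,3,4,8}; col 6 has {3,4,5,7,9}; region has {1,2,3,5} → only 6 remains.
row 3, column 7 = 7: row 3 has {1,2,3,4,6,8}; col 7 has {3,5,9}; region has {1,2,3,5,6} → only 7 remains.
row 4, column 3 = 3: row 4 has {1,5,7}; col 3 has {2,4,6,7,8,9}; region has {1,4,7,8} → only 3 remains.
row 4, column 6 = 2: row 4 has {1,3,5,7}; col 6 has {3,4,5,6,7,9}; region has {8,9} → only 2 remains.
row 4, column 8 = 9: row 4 has {1,2,3,5,7}; col 8 has {2,4,8}; region has {1,2,3,5,6,7} → only 9 remains.
row 5, column 3 = 5: row 5 has {2,4,7,8,9}; col 3 has {2,3,4,6,7,8,9}; region has {1,3,4,7,8} → only 5 remains.
row 5, column 5 = 6: row 5 has {2,4,5,7,8,9}; col 5 has {1,3,9}; region has {2,8,9} → only 6 remains.
row 5, column 7 = 1: row 5 has {2,4,5,6,7,8,9}; col 7 has {3,5,7,9}; region has {2,6,8,9} → only 1 remains.
row 5, column 9 = 3: row 5 has {1,2,4,5,6,7,8,9}; col 9 has {1,2,6,7}; region has {1,2,6,8,9} → only 3 remains.
row 6, column 1 = 2: row 6 has {3,4,6,8,9}; col 1 has {1,4,5,6}; region has {1,3,4,5,7,8} → only 2 remains.
row 6, column 3 = 1: row 6 has {2,3,4,6,8,9}; col 3 has {2,3,4,5,6,7,8,9}; region has {2,3,4,6,7,8,9} → only 1 remains.
row 6, column 4 = 5: row 6 has {1,2,3,4,6,8,9}; col 4 has {1,2,6,7,8,9}; region has {1,2,3,4,6,7,8,9} → only 5 remains.
row 6, column 8 = 7: row 6 has {1,2,3,4,5,6,8,9}; col 8 has {2,4,8,9}; region has {1,2,3,6,8,9} → only 7 remains.
row 7, column 2 = 1: row 7 has {6,7,9}; col 2 has {2,3,4,5,7,8}; region has {2,4,5,6,7} → only 1 remains.
row 7, column 6 = 8: row 7 has {1,6,7,9}; col 6 has {2,3,4,5,6,7,9}; region has {3,6,7,9} → only 8 remains.
row 7, column 8 = 5: row 7 has {1,6,7,8,9}; col 8 has {2,4,7,8,9}; region has {3,6,7,8,9} → only 5 remains.
row 8, column 7 = 8: row 8 has {2,3,4,5,6,7,9}; col 7 has {1,3,5,7,9}; region has {1,2,4,7,9} → only 8 remains.
row 8, column 8 = 1: row 8 has {2,3,4,5,6,7,8,9}; col 8 has {2,4,5,7,8,9}; region has {3,5,6,7,8,9} → only 1 remains.
row 9, column 2 = 9: row 9 has {1,2,4,7}; col 2 has {1,2,3,4,5,7,8}; region has {1,2,4,5,6,7} → only 9 remains.
row 9, column 4 = 3: row 9 has {1,2,4,7,9}; col 4 has {1,2,5,6,7,8,9}; region has {1,2,4,7,8,9} → only 3 remains.
row 9, column 7 = 6: row 9 has {1,2,3,4,7,9}; col 7 has {1,3,5,7,8,9}; region has {1,2,3,4,7,8,9} → only 6 remains.
row 9, column 9 = 5: row 9 has {1,2,3,4,6,7,9}; col 9 has {1,2,3,6,7}; region has {1,2,3,4,6,7,8,9} → only 5 remains.

5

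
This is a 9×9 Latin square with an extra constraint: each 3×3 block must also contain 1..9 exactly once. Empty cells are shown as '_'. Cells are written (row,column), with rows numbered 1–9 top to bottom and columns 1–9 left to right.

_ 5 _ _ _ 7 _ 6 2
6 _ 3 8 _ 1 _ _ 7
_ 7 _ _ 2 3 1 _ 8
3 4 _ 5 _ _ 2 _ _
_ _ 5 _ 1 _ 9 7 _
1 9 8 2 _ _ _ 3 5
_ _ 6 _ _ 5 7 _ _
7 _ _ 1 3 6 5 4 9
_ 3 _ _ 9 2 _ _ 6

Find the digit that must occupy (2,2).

2

(1,5) = 4 (sole candidate).
(1,7) = 3 (sole candidate).
(2,2) = 2: row 2 has {1,3,6,7,8}; col 2 has {3,4,5,7,9}; box has {3,5,6,7} → only 2 remains.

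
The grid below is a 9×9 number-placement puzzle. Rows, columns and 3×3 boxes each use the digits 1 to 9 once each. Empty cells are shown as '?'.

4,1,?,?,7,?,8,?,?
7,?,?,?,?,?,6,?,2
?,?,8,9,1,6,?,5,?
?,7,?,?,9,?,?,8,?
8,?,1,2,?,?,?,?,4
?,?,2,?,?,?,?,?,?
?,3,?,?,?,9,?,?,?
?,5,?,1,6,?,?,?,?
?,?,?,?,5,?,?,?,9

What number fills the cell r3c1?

r1c9 = 3: row 1 has {1,4,7,8}; col 9 has {2,4,9}; box has {2,5,6,8} → only 3 remains.
r2c2 = 9: row 2 has {2,6,7}; col 2 has {1,3,5,7}; box has {1,4,7,8} → only 9 remains.
r3c2 = 2: row 3 has {1,5,6,8,9}; col 2 has {1,3,5,7,9}; box has {1,4,7,8,9} → only 2 remains.
r3c9 = 7: row 3 has {1,2,5,6,8,9}; col 9 has {2,3,4,9}; box has {2,3,5,6,8} → only 7 remains.
r5c2 = 6: row 5 has {1,2,4,8}; col 2 has {1,2,3,5,7,9}; box has {1,2,7,8} → only 6 remains.
r5c5 = 3: row 5 has {1,2,4,6,8}; col 5 has {1,5,6,7,9}; box has {2,9} → only 3 remains.
r6c2 = 4: row 6 has {2}; col 2 has {1,2,3,5,6,7,9}; box has {1,2,6,7,8} → only 4 remains.
r6c5 = 8: row 6 has {2,4}; col 5 has {1,3,5,6,7,9}; box has {2,3,9} → only 8 remains.
r8c9 = 8: row 8 has {1,5,6}; col 9 has {2,3,4,7,9}; box has {9} → only 8 remains.
r9c2 = 8: row 9 has {5,9}; col 2 has {1,2,3,4,5,6,7,9}; box has {3,5} → only 8 remains.
r1c4 = 5: row 1 has {1,3,4,7,8}; col 4 has {1,2,9}; box has {1,6,7,9} → only 5 remains.
r1c6 = 2: row 1 has {1,3,4,5,7,8}; col 6 has {6,9}; box has {1,5,6,7,9} → only 2 remains.
r1c8 = 9: row 1 has {1,2,3,4,5,7,8}; col 8 has {5,8}; box has {2,3,5,6,7,8} → only 9 remains.
r2c5 = 4: row 2 has {2,6,7,9}; col 5 has {1,3,5,6,7,8,9}; box has {1,2,5,6,7,9} → only 4 remains.
r2c8 = 1: row 2 has {2,4,6,7,9}; col 8 has {5,8,9}; box has {2,3,5,6,7,8,9} → only 1 remains.
r3c1 = 3: row 3 has {1,2,5,6,7,8,9}; col 1 has {4,7,8}; box has {1,2,4,7,8,9} → only 3 remains.

3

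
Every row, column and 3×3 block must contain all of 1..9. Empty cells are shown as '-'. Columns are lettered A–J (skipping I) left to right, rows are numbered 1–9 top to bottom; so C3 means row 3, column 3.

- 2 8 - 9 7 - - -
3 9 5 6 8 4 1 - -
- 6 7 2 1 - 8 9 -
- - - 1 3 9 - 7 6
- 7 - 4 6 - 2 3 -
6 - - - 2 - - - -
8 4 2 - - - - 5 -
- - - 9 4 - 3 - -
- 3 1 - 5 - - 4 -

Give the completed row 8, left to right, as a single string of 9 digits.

H1 = 6 (sole candidate).
H2 = 2 (sole candidate).
J2 = 7 (sole candidate).
A3 = 4 (sole candidate).
C4 = 4 (sole candidate).
G4 = 5 (sole candidate).
C5 = 9 (sole candidate).
C6 = 3 (sole candidate).
E7 = 7 (sole candidate).
B8 = 5: row 8 has {3,4,9}; col 2 has {2,3,4,6,7,9}; box has {1,2,3,4,8} → only 5 remains.
C8 = 6: row 8 has {3,4,5,9}; col 3 has {1,2,3,4,5,7,8,9}; box has {1,2,3,4,5,8} → only 6 remains.
D9 = 8 (sole candidate).
A1 = 1 (sole candidate).
G1 = 4 (sole candidate).
A4 = 2 (sole candidate).
B4 = 8 (sole candidate).
A5 = 5 (sole candidate).
F5 = 8 (sole candidate).
J5 = 1 (sole candidate).
B6 = 1 (sole candidate).
F6 = 5 (sole candidate).
G6 = 9 (sole candidate).
H6 = 8 (sole candidate).
J6 = 4 (sole candidate).
D7 = 3 (sole candidate).
G7 = 6 (sole candidate).
J7 = 9 (sole candidate).
A8 = 7: row 8 has {3,4,5,6,9}; col 1 has {1,2,3,4,5,6,8}; box has {1,2,3,4,5,6,8} → only 7 remains.
H8 = 1: row 8 has {3,4,5,6,7,9}; col 8 has {2,3,4,5,6,7,8,9}; box has {3,4,5,6,9} → only 1 remains.
A9 = 9 (sole candidate).
G9 = 7 (sole candidate).
J9 = 2 (sole candidate).
D1 = 5 (sole candidate).
J1 = 3 (sole candidate).
F3 = 3 (sole candidate).
J3 = 5 (sole candidate).
D6 = 7 (sole candidate).
F7 = 1 (sole candidate).
F8 = 2: row 8 has {1,3,4,5,6,7,9}; col 6 has {1,3,4,5,7,8,9}; box has {1,3,4,5,7,8,9} → only 2 remains.
J8 = 8: row 8 has {1,2,3,4,5,6,7,9}; col 9 has {1,2,3,4,5,6,7,9}; box has {1,2,3,4,5,6,7,9} → only 8 remains.

756942318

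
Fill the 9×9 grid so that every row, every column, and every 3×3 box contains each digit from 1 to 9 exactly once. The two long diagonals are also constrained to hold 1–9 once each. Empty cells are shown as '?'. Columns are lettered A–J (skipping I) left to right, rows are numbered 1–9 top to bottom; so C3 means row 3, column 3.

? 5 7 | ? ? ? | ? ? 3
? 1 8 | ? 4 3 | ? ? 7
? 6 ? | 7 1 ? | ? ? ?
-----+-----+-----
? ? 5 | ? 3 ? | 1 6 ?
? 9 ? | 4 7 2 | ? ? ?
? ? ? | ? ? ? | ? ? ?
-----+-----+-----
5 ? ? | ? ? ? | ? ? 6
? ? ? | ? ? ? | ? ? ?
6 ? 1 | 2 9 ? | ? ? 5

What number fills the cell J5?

8

J5 = 8: row 5 has {2,4,7,9}; col 9 has {3,5,6,7}; box has {1,6} → only 8 remains.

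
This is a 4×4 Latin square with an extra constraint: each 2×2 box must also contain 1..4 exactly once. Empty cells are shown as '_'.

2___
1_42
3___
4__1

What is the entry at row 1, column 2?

4

row 1, column 4 = 3 (sole candidate).
row 2, column 2 = 3 (sole candidate).
row 3, column 3 = 2 (sole candidate).
row 3, column 4 = 4 (sole candidate).
row 4, column 2 = 2 (sole candidate).
row 4, column 3 = 3 (sole candidate).
row 1, column 2 = 4: row 1 has {2,3}; col 2 has {2,3}; box has {1,2,3} → only 4 remains.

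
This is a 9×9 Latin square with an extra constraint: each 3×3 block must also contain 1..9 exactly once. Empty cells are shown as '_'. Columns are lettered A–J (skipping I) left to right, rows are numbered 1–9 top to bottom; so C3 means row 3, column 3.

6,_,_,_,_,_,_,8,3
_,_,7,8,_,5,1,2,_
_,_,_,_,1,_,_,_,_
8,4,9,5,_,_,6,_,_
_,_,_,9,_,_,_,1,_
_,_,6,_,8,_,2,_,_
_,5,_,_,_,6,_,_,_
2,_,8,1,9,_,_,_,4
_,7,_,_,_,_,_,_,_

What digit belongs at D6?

J4 = 7: row 4 has {4,5,6,8,9}; col 9 has {3,4}; box has {1,2,6} → only 7 remains.
H4 = 3: row 4 has {4,5,6,7,8,9}; col 8 has {1,2,8}; box has {1,2,6,7} → only 3 remains.
E4 = 2: row 4 has {3,4,5,6,7,8,9}; col 5 has {1,8,9}; box has {5,8,9} → only 2 remains.
F4 = 1: row 4 has {2,3,4,5,6,7,8,9}; col 6 has {5,6}; box has {2,5,8,9} → only 1 remains.
B3 = 8: in row 3, 8 can only go here (every other open cell in that row sees an 8).
E5 = 6: in row 5, 6 can only go here (every other open cell in that row sees a 6).
J2 = 6: in row 2, 6 can only go here (every other open cell in that row sees a 6).
D3 = 6: in row 3, 6 can only go here (every other open cell in that row sees a 6).
H9 = 6: in row 9, 6 can only go here (every other open cell in that row sees a 6).
B8 = 6: in row 8, 6 can only go here (every other open cell in that row sees a 6).
E9 = 5: in column 5, 5 can only go here (every other open cell in that column sees a 5).
F9 = 8: in column 6, 8 can only go here (every other open cell in that column sees an 8).
Singles propagation stalls before the target is settled. Branch on B2 (candidates {3,9}).
  Try B2 = 3: this forces E2=4, B5=2, B6=1, B1=9; then A2 has no candidate left — contradiction.
So B2 = 9.
Singles propagation stalls before the target is settled. Branch on A2 (candidates {3,4}).
  Try A2 = 3: this forces E2=4, E1=7, E7=3, F8=7, H8=5, D1=2; then column 6 has no cell left for 2 — contradiction.
So A2 = 4.
E2 = 3 (sole candidate).
Singles propagation stalls before the target is settled. Branch on J3 (candidates {5,9}).
  Try J3 = 5: this forces A3=3, C3=2, J5=8, J6=9, B1=1, C1=5, C5=3; then B6 has no candidate left — contradiction.
So J3 = 9.
J6 = 5 (sole candidate).
J5 = 8 (sole candidate).
G5 = 4 (sole candidate).
H6 = 9 (sole candidate).
H7 = 7 (sole candidate).
H8 = 5 (sole candidate).
H3 = 4 (sole candidate).
E7 = 4 (sole candidate).
G8 = 3 (sole candidate).
G9 = 9 (sole candidate).
E1 = 7 (sole candidate).
G1 = 5 (sole candidate).
F3 = 2 (sole candidate).
G3 = 7 (sole candidate).
G7 = 8 (sole candidate).
F8 = 7 (sole candidate).
D1 = 4 (sole candidate).
F1 = 9 (sole candidate).
F5 = 3 (sole candidate).
D6 = 7: row 6 has {2,5,6,8,9}; col 4 has {1,4,5,6,8,9}; box has {1,2,3,5,6,8,9} → only 7 remains.

7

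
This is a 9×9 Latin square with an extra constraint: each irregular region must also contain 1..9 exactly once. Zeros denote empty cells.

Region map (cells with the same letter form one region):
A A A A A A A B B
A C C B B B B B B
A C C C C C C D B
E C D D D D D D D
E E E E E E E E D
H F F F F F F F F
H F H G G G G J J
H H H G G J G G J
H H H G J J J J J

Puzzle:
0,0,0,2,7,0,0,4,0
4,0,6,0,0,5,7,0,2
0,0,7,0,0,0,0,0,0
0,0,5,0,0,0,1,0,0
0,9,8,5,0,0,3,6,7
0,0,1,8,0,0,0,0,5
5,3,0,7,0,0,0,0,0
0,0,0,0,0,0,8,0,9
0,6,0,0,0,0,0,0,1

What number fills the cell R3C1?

R4C1 = 7: in row 4, 7 can only go here (every other open cell in that row sees a 7).
R6C1 = 3: in row 6, 3 can only go here (every other open cell in that row sees a 3).
R1C3 = 3: in column 3, 3 can only go here (every other open cell in that column sees a 3).
R8C2 = 7: in region H, 7 can only go here (every other open cell in that region sees a 7).
R9C1 = 8: in region H, 8 can only go here (every other open cell in that region sees an 8).
R8C1 = 1: in region H, 1 can only go here (every other open cell in that region sees a 1).
R5C1 = 2: row 5 has {3,5,6,7,8,9}; col 1 has {1,3,4,5,7,8}; region has {3,5,6,7,8,9} → only 2 remains.
R2C8 = 1: in column 8, 1 can only go here (every other open cell in that column sees a 1).
R2C2 = 8: row 2 has {1,2,4,5,6,7}; col 2 has {3,6,7,9}; region has {6,7} → only 8 remains.
R3C4 = 1: in column 4, 1 can only go here (every other open cell in that column sees a 1).
R1C2 = 1: in column 2, 1 can only go here (every other open cell in that column sees a 1).
R1C7 = 5: in row 1, 5 can only go here (every other open cell in that row sees a 5).
R3C2 = 5: in column 2, 5 can only go here (every other open cell in that column sees a 5).
R4C5 = 8: in column 5, 8 can only go here (every other open cell in that column sees an 8).
R3C9 = 8: in row 3, 8 can only go here (every other open cell in that row sees an 8).
R1C9 = 6: row 1 has {1,2,3,4,5,7}; col 9 has {1,2,5,7,8,9}; region has {1,2,4,5,7,8} → only 6 remains.
R7C9 = 4: row 7 has {3,5,7}; col 9 has {1,2,5,6,7,8,9}; region has {1,9} → only 4 remains.
R9C7 = 2: row 9 has {1,6,8}; col 7 has {1,3,5,7,8}; region has {1,4,9} → only 2 remains.
R1C1 = 9: row 1 has {1,2,3,4,5,6,7}; col 1 has {1,2,3,4,5,7,8}; region has {1,2,3,4,5,7} → only 9 remains.
R1C6 = 8: row 1 has {1,2,3,4,5,6,7,9}; col 6 has {5}; region has {1,2,3,4,5,7,9} → only 8 remains.
R3C1 = 6: row 3 has {1,5,7,8}; col 1 has {1,2,3,4,5,7,8,9}; region has {1,2,3,4,5,7,8,9} → only 6 remains.

6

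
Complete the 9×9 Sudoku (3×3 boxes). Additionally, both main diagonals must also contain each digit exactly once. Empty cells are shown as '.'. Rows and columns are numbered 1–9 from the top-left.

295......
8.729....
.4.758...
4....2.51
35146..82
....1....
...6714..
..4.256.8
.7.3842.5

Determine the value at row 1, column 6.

6

row 1, column 4 = 1: row 1 has {2,5,9}; col 4 has {2,3,4,6,7}; box has {2,5,7,8,9} → only 1 remains.
row 3, column 3 = 3: row 3 has {4,5,7,8}; col 3 has {1,4,5,7}; box has {2,4,5,7,8,9}; main diagonal has {2,4,5,6} → only 3 remains.
row 4, column 5 = 3: row 4 has {1,2,4,5}; col 5 has {1,2,5,6,7,8,9}; box has {1,2,4,6} → only 3 remains.
row 8, column 4 = 9: row 8 has {2,4,5,6,8}; col 4 has {1,2,3,4,6,7}; box has {1,2,3,4,5,6,7,8} → only 9 remains.
row 1, column 5 = 4: row 1 has {1,2,5,9}; col 5 has {1,2,3,5,6,7,8,9}; box has {1,2,5,7,8,9} → only 4 remains.
row 2, column 2 = 1: row 2 has {2,7,8,9}; col 2 has {4,5,7,9}; box has {2,3,4,5,7,8,9}; main diagonal has {2,3,4,5,6} → only 1 remains.
row 3, column 1 = 6: row 3 has {3,4,5,7,8}; col 1 has {2,3,4,8}; box has {1,2,3,4,5,7,8,9} → only 6 remains.
row 3, column 9 = 9: row 3 has {3,4,5,6,7,8}; col 9 has {1,2,5,8}; box has {} → only 9 remains.
row 4, column 4 = 8: row 4 has {1,2,3,4,5}; col 4 has {1,2,3,4,6,7,9}; box has {1,2,3,4,6}; main diagonal has {1,2,3,4,5,6} → only 8 remains.
row 6, column 4 = 5: row 6 has {1}; col 4 has {1,2,3,4,6,7,8,9}; box has {1,2,3,4,6,8}; anti-diagonal has {2,6} → only 5 remains.
row 7, column 9 = 3: row 7 has {1,4,6,7}; col 9 has {1,2,5,8,9}; box has {2,4,5,6,8} → only 3 remains.
row 8, column 1 = 1: row 8 has {2,4,5,6,8,9}; col 1 has {2,3,4,6,8}; box has {4,7} → only 1 remains.
row 8, column 2 = 3: row 8 has {1,2,4,5,6,8,9}; col 2 has {1,4,5,7,9}; box has {1,4,7}; anti-diagonal has {2,5,6} → only 3 remains.
row 8, column 8 = 7: row 8 has {1,2,3,4,5,6,8,9}; col 8 has {5,8}; box has {2,3,4,5,6,8}; main diagonal has {1,2,3,4,5,6,8} → only 7 remains.
row 9, column 1 = 9: row 9 has {2,3,4,5,7,8}; col 1 has {1,2,3,4,6,8}; box has {1,3,4,7}; anti-diagonal has {2,3,5,6} → only 9 remains.
row 9, column 3 = 6: row 9 has {2,3,4,5,7,8,9}; col 3 has {1,3,4,5,7}; box has {1,3,4,7,9} → only 6 remains.
row 9, column 8 = 1: row 9 has {2,3,4,5,6,7,8,9}; col 8 has {5,7,8}; box has {2,3,4,5,6,7,8} → only 1 remains.
row 1, column 9 = 7: row 1 has {1,2,4,5,9}; col 9 has {1,2,3,5,8,9}; box has {9}; anti-diagonal has {2,3,5,6,9} → only 7 remains.
row 2, column 8 = 4: row 2 has {1,2,7,8,9}; col 8 has {1,5,7,8}; box has {7,9}; anti-diagonal has {2,3,5,6,7,9} → only 4 remains.
row 2, column 9 = 6: row 2 has {1,2,4,7,8,9}; col 9 has {1,2,3,5,7,8,9}; box has {4,7,9} → only 6 remains.
row 3, column 7 = 1: row 3 has {3,4,5,6,7,8,9}; col 7 has {2,4,6}; box has {4,6,7,9}; anti-diagonal has {2,3,4,5,6,7,9} → only 1 remains.
row 3, column 8 = 2: row 3 has {1,3,4,5,6,7,8,9}; col 8 has {1,4,5,7,8}; box has {1,4,6,7,9} → only 2 remains.
row 4, column 2 = 6: row 4 has {1,2,3,4,5,8}; col 2 has {1,3,4,5,7,9}; box has {1,3,4,5} → only 6 remains.
row 4, column 3 = 9: row 4 has {1,2,3,4,5,6,8}; col 3 has {1,3,4,5,6,7}; box has {1,3,4,5,6} → only 9 remains.
row 4, column 7 = 7: row 4 has {1,2,3,4,5,6,8,9}; col 7 has {1,2,4,6}; box has {1,2,5,8} → only 7 remains.
row 5, column 7 = 9: row 5 has {1,2,3,4,5,6,8}; col 7 has {1,2,4,6,7}; box has {1,2,5,7,8} → only 9 remains.
row 6, column 1 = 7: row 6 has {1,5}; col 1 has {1,2,3,4,6,8,9}; box has {1,3,4,5,6,9} → only 7 remains.
row 6, column 6 = 9: row 6 has {1,5,7}; col 6 has {1,2,4,5,8}; box has {1,2,3,4,5,6,8}; main diagonal has {1,2,3,4,5,6,7,8} → only 9 remains.
row 6, column 7 = 3: row 6 has {1,5,7,9}; col 7 has {1,2,4,6,7,9}; box has {1,2,5,7,8,9} → only 3 remains.
row 6, column 8 = 6: row 6 has {1,3,5,7,9}; col 8 has {1,2,4,5,7,8}; box has {1,2,3,5,7,8,9} → only 6 remains.
row 6, column 9 = 4: row 6 has {1,3,5,6,7,9}; col 9 has {1,2,3,5,6,7,8,9}; box has {1,2,3,5,6,7,8,9} → only 4 remains.
row 7, column 1 = 5: row 7 has {1,3,4,6,7}; col 1 has {1,2,3,4,6,7,8,9}; box has {1,3,4,6,7,9} → only 5 remains.
row 7, column 3 = 8: row 7 has {1,3,4,5,6,7}; col 3 has {1,3,4,5,6,7,9}; box has {1,3,4,5,6,7,9}; anti-diagonal has {1,2,3,4,5,6,7,9} → only 8 remains.
row 7, column 8 = 9: row 7 has {1,3,4,5,6,7,8}; col 8 has {1,2,4,5,6,7,8}; box has {1,2,3,4,5,6,7,8} → only 9 remains.
row 1, column 7 = 8: row 1 has {1,2,4,5,7,9}; col 7 has {1,2,3,4,6,7,9}; box has {1,2,4,6,7,9} → only 8 remains.
row 1, column 8 = 3: row 1 has {1,2,4,5,7,8,9}; col 8 has {1,2,4,5,6,7,8,9}; box has {1,2,4,6,7,8,9} → only 3 remains.
row 2, column 6 = 3: row 2 has {1,2,4,6,7,8,9}; col 6 has {1,2,4,5,8,9}; box has {1,2,4,5,7,8,9} → only 3 remains.
row 2, column 7 = 5: row 2 has {1,2,3,4,6,7,8,9}; col 7 has {1,2,3,4,6,7,8,9}; box has {1,2,3,4,6,7,8,9} → only 5 remains.
row 5, column 6 = 7: row 5 has {1,2,3,4,5,6,8,9}; col 6 has {1,2,3,4,5,8,9}; box has {1,2,3,4,5,6,8,9} → only 7 remains.
row 6, column 3 = 2: row 6 has {1,3,4,5,6,7,9}; col 3 has {1,3,4,5,6,7,8,9}; box has {1,3,4,5,6,7,9} → only 2 remains.
row 7, column 2 = 2: row 7 has {1,3,4,5,6,7,8,9}; col 2 has {1,3,4,5,6,7,9}; box has {1,3,4,5,6,7,8,9} → only 2 remains.
row 1, column 6 = 6: row 1 has {1,2,3,4,5,7,8,9}; col 6 has {1,2,3,4,5,7,8,9}; box has {1,2,3,4,5,7,8,9} → only 6 remains.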